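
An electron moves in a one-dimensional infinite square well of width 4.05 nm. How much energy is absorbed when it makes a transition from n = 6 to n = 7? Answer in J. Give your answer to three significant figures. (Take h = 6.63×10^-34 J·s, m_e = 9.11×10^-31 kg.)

|ΔE| = 4.78×10^-20 J

E_1 = h²/(8m_eL²) = 3.677×10^-21 J.
|ΔE| = |6² − 7²|·E_1 = 13·3.677×10^-21 J = 4.78×10^-20 J.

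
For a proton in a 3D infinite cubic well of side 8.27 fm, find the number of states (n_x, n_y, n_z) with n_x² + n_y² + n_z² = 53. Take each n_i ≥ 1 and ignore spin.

degeneracy = 6

The level has n_x² + n_y² + n_z² = 53. The ordered positive-integer solutions are (1, 4, 6), (1, 6, 4), (4, 1, 6), (4, 6, 1), (6, 1, 4), (6, 4, 1).
That gives 6 states.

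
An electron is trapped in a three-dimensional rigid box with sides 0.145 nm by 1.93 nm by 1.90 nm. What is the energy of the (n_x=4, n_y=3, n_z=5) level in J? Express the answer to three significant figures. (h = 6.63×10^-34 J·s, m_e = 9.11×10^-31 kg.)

E = 4.65×10^-17 J

For a 3D rectangular well E = (h²/8m_e)·Σ n_i²/L_i² = (6.63×10^-34)²/(8·9.11×10^-31) · [4²/(0.145 nm)² + 3²/(1.93 nm)² + 5²/(1.90 nm)²].
Evaluating gives E = 4.65×10^-17 J.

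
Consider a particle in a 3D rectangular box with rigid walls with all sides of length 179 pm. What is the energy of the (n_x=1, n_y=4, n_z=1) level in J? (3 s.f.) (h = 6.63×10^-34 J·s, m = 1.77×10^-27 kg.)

E = 1.74×10^-20 J

For a 3D rectangular well E = (h²/8m)·Σ n_i²/L_i² = (6.63×10^-34)²/(8·1.77×10^-27) · [1²/(179 pm)² + 4²/(179 pm)² + 1²/(179 pm)²].
Evaluating gives E = 1.74×10^-20 J.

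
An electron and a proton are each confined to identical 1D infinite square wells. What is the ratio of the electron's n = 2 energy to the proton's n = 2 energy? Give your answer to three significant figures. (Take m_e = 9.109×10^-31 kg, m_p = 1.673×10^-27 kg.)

E_n ∝ 1/m at fixed n and L, so the ratio is m_p/m_e = 1.673×10^-27/9.109×10^-31 = 1.84×10^3.

1.84×10^3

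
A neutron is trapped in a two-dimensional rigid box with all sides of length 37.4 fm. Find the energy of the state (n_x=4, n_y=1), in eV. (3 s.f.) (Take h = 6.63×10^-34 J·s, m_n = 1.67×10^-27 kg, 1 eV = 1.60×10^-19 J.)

For a 2D rectangular well E = (h²/8m_n)·Σ n_i²/L_i² = (6.63×10^-34)²/(8·1.67×10^-27) · [4²/(37.4 fm)² + 1²/(37.4 fm)²].
Evaluating gives E = 3.999×10^-13 J = 2.50×10^6 eV.

E = 2.50×10^6 eV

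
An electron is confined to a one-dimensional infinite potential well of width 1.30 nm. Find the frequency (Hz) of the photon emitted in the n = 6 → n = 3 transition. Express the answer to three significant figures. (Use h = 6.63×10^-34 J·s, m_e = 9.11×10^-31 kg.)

f = 1.45×10^15 Hz

E_1 = h²/(8m_eL²) = 3.569×10^-20 J and ΔE = (6² − 3²)E_1 = 9.636×10^-19 J.
f = ΔE/h = 9.636×10^-19/6.63×10^-34 = 1.45×10^15 Hz.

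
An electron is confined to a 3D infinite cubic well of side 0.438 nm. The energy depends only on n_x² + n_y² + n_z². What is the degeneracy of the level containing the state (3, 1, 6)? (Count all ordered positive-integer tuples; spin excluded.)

degeneracy = 6

The level has n_x² + n_y² + n_z² = 46. The ordered positive-integer solutions are (1, 3, 6), (1, 6, 3), (3, 1, 6), (3, 6, 1), (6, 1, 3), (6, 3, 1).
That gives 6 states.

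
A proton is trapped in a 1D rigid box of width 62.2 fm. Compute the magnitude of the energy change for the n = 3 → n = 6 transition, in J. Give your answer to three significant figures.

|ΔE| = 2.29×10^-13 J

E_1 = h²/(8m_pL²) = 8.479×10^-15 J.
|ΔE| = |3² − 6²|·E_1 = 27·8.479×10^-15 J = 2.29×10^-13 J.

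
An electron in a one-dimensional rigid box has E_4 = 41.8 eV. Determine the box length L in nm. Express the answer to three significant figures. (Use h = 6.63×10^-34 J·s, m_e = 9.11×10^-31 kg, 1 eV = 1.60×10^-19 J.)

From E_n = n²h²/(8m_eL²), L = n·h/√(8m_eE_n).
E_4 = 41.8 eV = 6.688×10^-18 J, so L = 4·6.63×10^-34/√(8·9.11×10^-31·6.688×10^-18) = 3.80×10^-10 m = 0.380 nm.

L = 0.380 nm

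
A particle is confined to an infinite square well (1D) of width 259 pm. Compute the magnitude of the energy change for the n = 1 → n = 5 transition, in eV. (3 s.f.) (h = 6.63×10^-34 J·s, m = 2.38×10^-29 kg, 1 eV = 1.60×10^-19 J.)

|ΔE| = 5.16 eV

E_1 = h²/(8mL²) = 3.442×10^-20 J.
|ΔE| = |1² − 5²|·E_1 = 24·3.442×10^-20 J = 8.261×10^-19 J = 5.16 eV.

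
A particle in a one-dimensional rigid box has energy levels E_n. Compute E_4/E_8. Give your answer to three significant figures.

E_n ∝ n², so E_4/E_8 = 4²/8² = 16/64 = 0.250.

0.250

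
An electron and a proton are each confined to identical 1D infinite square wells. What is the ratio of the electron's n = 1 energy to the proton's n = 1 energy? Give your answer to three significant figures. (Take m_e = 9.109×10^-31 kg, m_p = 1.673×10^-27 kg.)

1.84×10^3

E_n ∝ 1/m at fixed n and L, so the ratio is m_p/m_e = 1.673×10^-27/9.109×10^-31 = 1.84×10^3.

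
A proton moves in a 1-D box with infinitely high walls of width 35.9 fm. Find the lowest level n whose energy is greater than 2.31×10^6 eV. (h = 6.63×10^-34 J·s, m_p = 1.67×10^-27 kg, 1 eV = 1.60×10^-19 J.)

n = 4

E_1 = h²/(8m_pL²) = 2.553×10^-14 J = 1.596×10^5 eV.
Need n² > 2.31×10^6/1.596×10^5 = 14.47, i.e. n > 3.804.
The smallest integer satisfying this is n = 4.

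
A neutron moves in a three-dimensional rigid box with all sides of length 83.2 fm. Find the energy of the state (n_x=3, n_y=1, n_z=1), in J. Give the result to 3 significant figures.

E = 5.21×10^-14 J

For a 3D rectangular well E = (h²/8m_n)·Σ n_i²/L_i² = (6.626×10^-34)²/(8·1.675×10^-27) · [3²/(83.2 fm)² + 1²/(83.2 fm)² + 1²/(83.2 fm)²].
Evaluating gives E = 5.21×10^-14 J.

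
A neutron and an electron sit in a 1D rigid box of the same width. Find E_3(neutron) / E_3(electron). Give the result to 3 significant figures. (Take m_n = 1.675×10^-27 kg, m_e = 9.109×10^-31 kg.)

5.44×10^-4

E_n ∝ 1/m at fixed n and L, so the ratio is m_e/m_n = 9.109×10^-31/1.675×10^-27 = 5.44×10^-4.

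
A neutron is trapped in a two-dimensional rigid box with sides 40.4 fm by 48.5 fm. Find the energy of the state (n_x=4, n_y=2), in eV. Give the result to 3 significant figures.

E = 2.35×10^6 eV

For a 2D rectangular well E = (h²/8m_n)·Σ n_i²/L_i² = (6.626×10^-34)²/(8·1.675×10^-27) · [4²/(40.4 fm)² + 2²/(48.5 fm)²].
Evaluating gives E = 3.769×10^-13 J = 2.35×10^6 eV.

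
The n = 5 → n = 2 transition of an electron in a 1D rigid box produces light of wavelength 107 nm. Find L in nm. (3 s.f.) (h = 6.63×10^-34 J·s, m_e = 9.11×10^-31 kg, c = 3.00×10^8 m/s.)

The photon carries ΔE = hc/λ = 6.63×10^-34·3.00×10^8/1.07×10^-7 m = 1.859×10^-18 J.
Since ΔE = (5² − 2²)E_1, E_1 = 8.852×10^-20 J, and L = h/√(8m_eE_1) = 8.25×10^-10 m = 0.825 nm.

L = 0.825 nm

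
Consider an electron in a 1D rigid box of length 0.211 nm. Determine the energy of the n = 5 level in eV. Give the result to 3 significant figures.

For an infinite well E_n = n²h²/(8m_eL²), so E_1 = h²/(8m_eL²) = (6.626×10^-34)²/(8·9.109×10^-31·(2.11×10^-10 m)²) = 1.353×10^-18 J.
Then E_5 = 5²·E_1 = 25·1.353×10^-18 J = 3.382×10^-17 J.
Converting, E_5 = 3.382×10^-17 J / (1.602×10^-19 J/eV) = 211 eV.

E_5 = 211 eV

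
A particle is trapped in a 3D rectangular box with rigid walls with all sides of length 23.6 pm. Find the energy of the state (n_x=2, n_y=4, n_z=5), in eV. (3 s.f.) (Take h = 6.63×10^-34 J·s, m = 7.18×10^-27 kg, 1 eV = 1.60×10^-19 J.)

For a 3D rectangular well E = (h²/8m)·Σ n_i²/L_i² = (6.63×10^-34)²/(8·7.18×10^-27) · [2²/(23.6 pm)² + 4²/(23.6 pm)² + 5²/(23.6 pm)²].
Evaluating gives E = 6.183×10^-19 J = 3.86 eV.

E = 3.86 eV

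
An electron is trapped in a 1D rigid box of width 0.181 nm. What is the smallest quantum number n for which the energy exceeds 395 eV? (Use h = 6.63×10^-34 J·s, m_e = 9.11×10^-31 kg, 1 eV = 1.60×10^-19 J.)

n = 6

E_1 = h²/(8m_eL²) = 1.841×10^-18 J = 11.51 eV.
Need n² > 395/11.51 = 34.32, i.e. n > 5.858.
The smallest integer satisfying this is n = 6.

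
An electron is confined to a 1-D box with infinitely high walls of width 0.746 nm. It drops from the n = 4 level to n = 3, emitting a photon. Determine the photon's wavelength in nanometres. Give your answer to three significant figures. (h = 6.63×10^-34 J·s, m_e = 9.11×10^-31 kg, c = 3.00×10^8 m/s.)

E_1 = h²/(8m_eL²) = 1.084×10^-19 J, so ΔE = (4² − 3²)E_1 = 7.588×10^-19 J.
λ = hc/ΔE = (6.63×10^-34·3.00×10^8)/7.588×10^-19 = 2.62×10^-7 m = 262 nm.

λ = 262 nm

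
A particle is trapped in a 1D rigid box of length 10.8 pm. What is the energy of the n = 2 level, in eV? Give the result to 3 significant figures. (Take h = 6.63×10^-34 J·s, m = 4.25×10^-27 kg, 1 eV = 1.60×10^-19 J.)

E_2 = 2.77 eV

For an infinite well E_n = n²h²/(8mL²), so E_1 = h²/(8mL²) = (6.63×10^-34)²/(8·4.25×10^-27·(1.08×10^-11 m)²) = 1.108×10^-19 J.
Then E_2 = 2²·E_1 = 4·1.108×10^-19 J = 4.432×10^-19 J.
Converting, E_2 = 4.432×10^-19 J / (1.60×10^-19 J/eV) = 2.77 eV.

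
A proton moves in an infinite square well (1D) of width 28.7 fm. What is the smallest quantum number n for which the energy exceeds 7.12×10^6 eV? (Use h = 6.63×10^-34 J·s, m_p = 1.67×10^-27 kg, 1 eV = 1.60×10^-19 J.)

E_1 = h²/(8m_pL²) = 3.994×10^-14 J = 2.496×10^5 eV.
Need n² > 7.12×10^6/2.496×10^5 = 28.53, i.e. n > 5.341.
The smallest integer satisfying this is n = 6.

n = 6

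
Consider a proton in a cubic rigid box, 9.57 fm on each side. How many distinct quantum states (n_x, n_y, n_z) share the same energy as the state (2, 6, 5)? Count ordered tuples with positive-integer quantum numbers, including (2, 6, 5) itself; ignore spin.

The level has n_x² + n_y² + n_z² = 65. The ordered positive-integer solutions are (2, 5, 6), (2, 6, 5), (5, 2, 6), (5, 6, 2), (6, 2, 5), (6, 5, 2).
That gives 6 states.

degeneracy = 6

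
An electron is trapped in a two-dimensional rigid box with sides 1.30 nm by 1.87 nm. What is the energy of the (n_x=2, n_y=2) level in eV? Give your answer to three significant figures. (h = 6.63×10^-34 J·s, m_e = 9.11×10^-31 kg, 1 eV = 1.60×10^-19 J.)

For a 2D rectangular well E = (h²/8m_e)·Σ n_i²/L_i² = (6.63×10^-34)²/(8·9.11×10^-31) · [2²/(1.30 nm)² + 2²/(1.87 nm)²].
Evaluating gives E = 2.117×10^-19 J = 1.32 eV.

E = 1.32 eV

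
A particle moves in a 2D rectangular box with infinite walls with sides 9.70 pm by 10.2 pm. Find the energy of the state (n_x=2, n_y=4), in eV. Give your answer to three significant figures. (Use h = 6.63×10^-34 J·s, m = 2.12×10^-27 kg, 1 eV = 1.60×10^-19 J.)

E = 31.8 eV

For a 2D rectangular well E = (h²/8m)·Σ n_i²/L_i² = (6.63×10^-34)²/(8·2.12×10^-27) · [2²/(9.70 pm)² + 4²/(10.2 pm)²].
Evaluating gives E = 5.088×10^-18 J = 31.8 eV.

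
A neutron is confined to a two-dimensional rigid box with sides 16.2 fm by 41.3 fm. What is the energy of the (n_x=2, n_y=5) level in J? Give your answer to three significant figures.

E = 9.80×10^-13 J

For a 2D rectangular well E = (h²/8m_n)·Σ n_i²/L_i² = (6.626×10^-34)²/(8·1.675×10^-27) · [2²/(16.2 fm)² + 5²/(41.3 fm)²].
Evaluating gives E = 9.80×10^-13 J.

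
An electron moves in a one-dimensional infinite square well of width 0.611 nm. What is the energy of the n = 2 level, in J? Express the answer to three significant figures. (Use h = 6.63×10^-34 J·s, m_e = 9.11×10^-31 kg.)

For an infinite well E_n = n²h²/(8m_eL²), so E_1 = h²/(8m_eL²) = (6.63×10^-34)²/(8·9.11×10^-31·(6.11×10^-10 m)²) = 1.616×10^-19 J.
Then E_2 = 2²·E_1 = 4·1.616×10^-19 J = 6.46×10^-19 J.

E_2 = 6.46×10^-19 J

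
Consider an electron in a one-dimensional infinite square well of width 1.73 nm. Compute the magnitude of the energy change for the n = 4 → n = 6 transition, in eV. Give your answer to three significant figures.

|ΔE| = 2.51 eV

E_1 = h²/(8m_eL²) = 2.013×10^-20 J.
|ΔE| = |4² − 6²|·E_1 = 20·2.013×10^-20 J = 4.026×10^-19 J = 2.51 eV.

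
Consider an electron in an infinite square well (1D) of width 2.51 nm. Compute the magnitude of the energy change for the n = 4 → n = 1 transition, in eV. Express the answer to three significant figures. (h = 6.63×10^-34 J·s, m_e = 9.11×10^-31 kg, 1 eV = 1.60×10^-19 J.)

E_1 = h²/(8m_eL²) = 9.574×10^-21 J.
|ΔE| = |4² − 1²|·E_1 = 15·9.574×10^-21 J = 1.436×10^-19 J = 0.898 eV.

|ΔE| = 0.898 eV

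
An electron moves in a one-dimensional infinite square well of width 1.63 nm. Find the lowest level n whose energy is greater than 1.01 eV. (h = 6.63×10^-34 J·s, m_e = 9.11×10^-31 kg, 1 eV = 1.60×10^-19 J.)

n = 3

E_1 = h²/(8m_eL²) = 2.270×10^-20 J = 0.1419 eV.
Need n² > 1.01/0.1419 = 7.118, i.e. n > 2.668.
The smallest integer satisfying this is n = 3.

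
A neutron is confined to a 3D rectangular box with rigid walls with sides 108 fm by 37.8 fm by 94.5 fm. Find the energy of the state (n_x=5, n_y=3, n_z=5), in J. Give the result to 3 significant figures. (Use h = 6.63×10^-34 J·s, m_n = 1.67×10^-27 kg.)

E = 3.70×10^-13 J

For a 3D rectangular well E = (h²/8m_n)·Σ n_i²/L_i² = (6.63×10^-34)²/(8·1.67×10^-27) · [5²/(108 fm)² + 3²/(37.8 fm)² + 5²/(94.5 fm)²].
Evaluating gives E = 3.70×10^-13 J.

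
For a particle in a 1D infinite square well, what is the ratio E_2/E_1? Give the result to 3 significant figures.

4.00

E_n ∝ n², so E_2/E_1 = 2²/1² = 4/1 = 4.00.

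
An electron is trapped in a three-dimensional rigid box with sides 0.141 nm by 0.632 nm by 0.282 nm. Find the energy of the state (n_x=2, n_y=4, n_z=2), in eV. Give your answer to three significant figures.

E = 110 eV

For a 3D rectangular well E = (h²/8m_e)·Σ n_i²/L_i² = (6.626×10^-34)²/(8·9.109×10^-31) · [2²/(0.141 nm)² + 4²/(0.632 nm)² + 2²/(0.282 nm)²].
Evaluating gives E = 1.757×10^-17 J = 110 eV.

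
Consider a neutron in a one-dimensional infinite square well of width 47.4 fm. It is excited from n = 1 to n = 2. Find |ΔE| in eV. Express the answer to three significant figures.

E_1 = h²/(8m_nL²) = 1.458×10^-14 J.
|ΔE| = |1² − 2²|·E_1 = 3·1.458×10^-14 J = 4.374×10^-14 J = 2.73×10^5 eV.

|ΔE| = 2.73×10^5 eV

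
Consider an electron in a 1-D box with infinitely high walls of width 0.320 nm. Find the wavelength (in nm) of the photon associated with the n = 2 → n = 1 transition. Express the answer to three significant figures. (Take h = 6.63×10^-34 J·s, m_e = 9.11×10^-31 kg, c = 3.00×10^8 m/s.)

λ = 113 nm

E_1 = h²/(8m_eL²) = 5.890×10^-19 J, so ΔE = (2² − 1²)E_1 = 1.767×10^-18 J.
λ = hc/ΔE = (6.63×10^-34·3.00×10^8)/1.767×10^-18 = 1.13×10^-7 m = 113 nm.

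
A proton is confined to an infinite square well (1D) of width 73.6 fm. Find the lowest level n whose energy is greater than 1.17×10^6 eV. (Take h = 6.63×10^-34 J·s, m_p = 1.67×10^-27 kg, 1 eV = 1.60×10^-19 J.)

E_1 = h²/(8m_pL²) = 6.074×10^-15 J = 3.796×10^4 eV.
Need n² > 1.17×10^6/3.796×10^4 = 30.82, i.e. n > 5.552.
The smallest integer satisfying this is n = 6.

n = 6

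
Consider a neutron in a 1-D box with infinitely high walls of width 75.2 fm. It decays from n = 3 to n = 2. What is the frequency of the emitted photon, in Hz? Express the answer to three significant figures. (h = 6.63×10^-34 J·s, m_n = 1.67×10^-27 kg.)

E_1 = h²/(8m_nL²) = 5.818×10^-15 J and ΔE = (3² − 2²)E_1 = 2.909×10^-14 J.
f = ΔE/h = 2.909×10^-14/6.63×10^-34 = 4.39×10^19 Hz.

f = 4.39×10^19 Hz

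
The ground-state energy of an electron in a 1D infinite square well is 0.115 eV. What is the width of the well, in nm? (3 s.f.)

From E_n = n²h²/(8m_eL²), L = n·h/√(8m_eE_n).
E_1 = 0.115 eV = 1.842×10^-20 J, so L = 1·6.626×10^-34/√(8·9.109×10^-31·1.842×10^-20) = 1.81×10^-9 m = 1.81 nm.

L = 1.81 nm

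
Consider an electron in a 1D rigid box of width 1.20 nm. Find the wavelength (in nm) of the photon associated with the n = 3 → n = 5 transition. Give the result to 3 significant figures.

E_1 = h²/(8m_eL²) = 4.184×10^-20 J, so ΔE = (5² − 3²)E_1 = 6.694×10^-19 J.
λ = hc/ΔE = (6.626×10^-34·2.998×10^8)/6.694×10^-19 = 2.97×10^-7 m = 297 nm.

λ = 297 nm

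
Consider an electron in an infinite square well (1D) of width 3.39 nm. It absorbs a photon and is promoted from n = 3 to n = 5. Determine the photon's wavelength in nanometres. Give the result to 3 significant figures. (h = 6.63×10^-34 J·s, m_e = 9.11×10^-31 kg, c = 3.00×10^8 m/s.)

E_1 = h²/(8m_eL²) = 5.248×10^-21 J, so ΔE = (5² − 3²)E_1 = 8.397×10^-20 J.
λ = hc/ΔE = (6.63×10^-34·3.00×10^8)/8.397×10^-20 = 2.37×10^-6 m = 2.37×10^3 nm.

λ = 2.37×10^3 nm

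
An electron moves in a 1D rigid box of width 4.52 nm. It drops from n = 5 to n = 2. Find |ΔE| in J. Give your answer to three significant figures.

|ΔE| = 6.19×10^-20 J

E_1 = h²/(8m_eL²) = 2.949×10^-21 J.
|ΔE| = |5² − 2²|·E_1 = 21·2.949×10^-21 J = 6.19×10^-20 J.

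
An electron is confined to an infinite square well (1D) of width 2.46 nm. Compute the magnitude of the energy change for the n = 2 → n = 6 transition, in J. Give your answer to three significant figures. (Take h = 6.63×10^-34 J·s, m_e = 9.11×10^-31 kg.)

E_1 = h²/(8m_eL²) = 9.967×10^-21 J.
|ΔE| = |2² − 6²|·E_1 = 32·9.967×10^-21 J = 3.19×10^-19 J.

|ΔE| = 3.19×10^-19 J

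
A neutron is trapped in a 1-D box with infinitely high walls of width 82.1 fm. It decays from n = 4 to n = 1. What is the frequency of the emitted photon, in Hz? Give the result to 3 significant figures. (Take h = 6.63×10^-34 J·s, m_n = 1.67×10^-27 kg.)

f = 1.10×10^20 Hz

E_1 = h²/(8m_nL²) = 4.881×10^-15 J and ΔE = (4² − 1²)E_1 = 7.322×10^-14 J.
f = ΔE/h = 7.322×10^-14/6.63×10^-34 = 1.10×10^20 Hz.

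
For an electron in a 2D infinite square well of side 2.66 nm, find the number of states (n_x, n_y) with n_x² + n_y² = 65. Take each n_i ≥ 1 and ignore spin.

The level has n_x² + n_y² = 65. The ordered positive-integer solutions are (1, 8), (4, 7), (7, 4), (8, 1).
That gives 4 states.

degeneracy = 4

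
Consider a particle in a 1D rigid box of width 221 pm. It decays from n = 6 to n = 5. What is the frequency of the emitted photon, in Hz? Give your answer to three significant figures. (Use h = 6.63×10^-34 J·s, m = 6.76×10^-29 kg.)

f = 2.76×10^14 Hz

E_1 = h²/(8mL²) = 1.664×10^-20 J and ΔE = (6² − 5²)E_1 = 1.830×10^-19 J.
f = ΔE/h = 1.830×10^-19/6.63×10^-34 = 2.76×10^14 Hz.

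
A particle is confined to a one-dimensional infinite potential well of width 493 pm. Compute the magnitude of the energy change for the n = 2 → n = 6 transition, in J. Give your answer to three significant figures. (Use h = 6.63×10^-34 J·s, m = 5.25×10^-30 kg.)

E_1 = h²/(8mL²) = 4.306×10^-20 J.
|ΔE| = |2² − 6²|·E_1 = 32·4.306×10^-20 J = 1.38×10^-18 J.

|ΔE| = 1.38×10^-18 J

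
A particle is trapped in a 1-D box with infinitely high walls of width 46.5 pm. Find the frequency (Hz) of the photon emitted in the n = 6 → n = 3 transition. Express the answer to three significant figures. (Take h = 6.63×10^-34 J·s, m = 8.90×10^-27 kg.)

E_1 = h²/(8mL²) = 2.855×10^-21 J and ΔE = (6² − 3²)E_1 = 7.708×10^-20 J.
f = ΔE/h = 7.708×10^-20/6.63×10^-34 = 1.16×10^14 Hz.

f = 1.16×10^14 Hz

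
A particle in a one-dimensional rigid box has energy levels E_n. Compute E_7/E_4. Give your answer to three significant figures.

E_n ∝ n², so E_7/E_4 = 7²/4² = 49/16 = 3.06.

3.06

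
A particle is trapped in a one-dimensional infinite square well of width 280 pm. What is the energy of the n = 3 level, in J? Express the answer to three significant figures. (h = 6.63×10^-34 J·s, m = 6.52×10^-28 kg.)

For an infinite well E_n = n²h²/(8mL²), so E_1 = h²/(8mL²) = (6.63×10^-34)²/(8·6.52×10^-28·(2.80×10^-10 m)²) = 1.075×10^-21 J.
Then E_3 = 3²·E_1 = 9·1.075×10^-21 J = 9.67×10^-21 J.

E_3 = 9.67×10^-21 J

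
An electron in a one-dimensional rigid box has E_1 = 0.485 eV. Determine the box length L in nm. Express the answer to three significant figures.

L = 0.881 nm

From E_n = n²h²/(8m_eL²), L = n·h/√(8m_eE_n).
E_1 = 0.485 eV = 7.770×10^-20 J, so L = 1·6.626×10^-34/√(8·9.109×10^-31·7.770×10^-20) = 8.81×10^-10 m = 0.881 nm.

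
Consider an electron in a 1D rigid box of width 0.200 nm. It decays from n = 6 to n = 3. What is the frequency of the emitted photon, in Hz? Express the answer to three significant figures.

E_1 = h²/(8m_eL²) = 1.506×10^-18 J and ΔE = (6² − 3²)E_1 = 4.066×10^-17 J.
f = ΔE/h = 4.066×10^-17/6.626×10^-34 = 6.14×10^16 Hz.

f = 6.14×10^16 Hz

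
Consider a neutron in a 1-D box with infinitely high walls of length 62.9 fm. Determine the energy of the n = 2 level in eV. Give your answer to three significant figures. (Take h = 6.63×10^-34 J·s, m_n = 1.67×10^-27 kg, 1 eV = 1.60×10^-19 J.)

E_2 = 2.08×10^5 eV

For an infinite well E_n = n²h²/(8m_nL²), so E_1 = h²/(8m_nL²) = (6.63×10^-34)²/(8·1.67×10^-27·(6.29×10^-14 m)²) = 8.316×10^-15 J.
Then E_2 = 2²·E_1 = 4·8.316×10^-15 J = 3.326×10^-14 J.
Converting, E_2 = 3.326×10^-14 J / (1.60×10^-19 J/eV) = 2.08×10^5 eV.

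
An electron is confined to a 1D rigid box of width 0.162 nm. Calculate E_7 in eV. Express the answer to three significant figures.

E_7 = 702 eV

For an infinite well E_n = n²h²/(8m_eL²), so E_1 = h²/(8m_eL²) = (6.626×10^-34)²/(8·9.109×10^-31·(1.62×10^-10 m)²) = 2.296×10^-18 J.
Then E_7 = 7²·E_1 = 49·2.296×10^-18 J = 1.125×10^-16 J.
Converting, E_7 = 1.125×10^-16 J / (1.602×10^-19 J/eV) = 702 eV.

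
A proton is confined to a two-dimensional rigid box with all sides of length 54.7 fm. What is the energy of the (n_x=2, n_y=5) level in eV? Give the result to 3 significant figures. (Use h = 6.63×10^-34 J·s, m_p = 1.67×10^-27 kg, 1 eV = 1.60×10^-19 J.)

E = 1.99×10^6 eV

For a 2D rectangular well E = (h²/8m_p)·Σ n_i²/L_i² = (6.63×10^-34)²/(8·1.67×10^-27) · [2²/(54.7 fm)² + 5²/(54.7 fm)²].
Evaluating gives E = 3.189×10^-13 J = 1.99×10^6 eV.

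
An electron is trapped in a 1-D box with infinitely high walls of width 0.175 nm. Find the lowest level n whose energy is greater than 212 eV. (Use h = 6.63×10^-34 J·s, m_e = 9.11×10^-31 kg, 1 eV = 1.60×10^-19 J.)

n = 5

E_1 = h²/(8m_eL²) = 1.969×10^-18 J = 12.31 eV.
Need n² > 212/12.31 = 17.22, i.e. n > 4.150.
The smallest integer satisfying this is n = 5.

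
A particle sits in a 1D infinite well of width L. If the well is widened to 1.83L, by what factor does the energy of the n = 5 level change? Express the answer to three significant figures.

0.299

E_n ∝ 1/L², so the energy scales by 1/1.83² = 0.299.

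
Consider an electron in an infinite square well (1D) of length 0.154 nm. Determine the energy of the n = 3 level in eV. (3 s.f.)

E_3 = 143 eV

For an infinite well E_n = n²h²/(8m_eL²), so E_1 = h²/(8m_eL²) = (6.626×10^-34)²/(8·9.109×10^-31·(1.54×10^-10 m)²) = 2.540×10^-18 J.
Then E_3 = 3²·E_1 = 9·2.540×10^-18 J = 2.286×10^-17 J.
Converting, E_3 = 2.286×10^-17 J / (1.602×10^-19 J/eV) = 143 eV.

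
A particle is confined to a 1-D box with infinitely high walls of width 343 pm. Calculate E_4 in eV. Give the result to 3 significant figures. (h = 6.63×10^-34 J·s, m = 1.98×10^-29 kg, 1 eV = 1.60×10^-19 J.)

E_4 = 2.36 eV

For an infinite well E_n = n²h²/(8mL²), so E_1 = h²/(8mL²) = (6.63×10^-34)²/(8·1.98×10^-29·(3.43×10^-10 m)²) = 2.359×10^-20 J.
Then E_4 = 4²·E_1 = 16·2.359×10^-20 J = 3.774×10^-19 J.
Converting, E_4 = 3.774×10^-19 J / (1.60×10^-19 J/eV) = 2.36 eV.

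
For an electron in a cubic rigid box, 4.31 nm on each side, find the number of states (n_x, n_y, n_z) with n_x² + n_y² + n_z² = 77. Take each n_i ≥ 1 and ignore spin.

The level has n_x² + n_y² + n_z² = 77. The ordered positive-integer solutions are (2, 3, 8), (2, 8, 3), (3, 2, 8), (3, 8, 2), (4, 5, 6), (4, 6, 5), (5, 4, 6), (5, 6, 4), (6, 4, 5), (6, 5, 4), (8, 2, 3), (8, 3, 2).
That gives 12 states.

degeneracy = 12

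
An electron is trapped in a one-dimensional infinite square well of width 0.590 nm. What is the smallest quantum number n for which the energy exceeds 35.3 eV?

n = 6

E_1 = h²/(8m_eL²) = 1.731×10^-19 J = 1.081 eV.
Need n² > 35.3/1.081 = 32.65, i.e. n > 5.714.
The smallest integer satisfying this is n = 6.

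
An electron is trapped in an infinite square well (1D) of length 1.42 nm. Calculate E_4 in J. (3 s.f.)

E_4 = 4.78×10^-19 J

For an infinite well E_n = n²h²/(8m_eL²), so E_1 = h²/(8m_eL²) = (6.626×10^-34)²/(8·9.109×10^-31·(1.42×10^-9 m)²) = 2.988×10^-20 J.
Then E_4 = 4²·E_1 = 16·2.988×10^-20 J = 4.78×10^-19 J.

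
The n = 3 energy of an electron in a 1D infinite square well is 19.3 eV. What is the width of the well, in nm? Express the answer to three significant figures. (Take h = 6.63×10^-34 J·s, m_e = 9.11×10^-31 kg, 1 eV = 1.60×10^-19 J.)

From E_n = n²h²/(8m_eL²), L = n·h/√(8m_eE_n).
E_3 = 19.3 eV = 3.088×10^-18 J, so L = 3·6.63×10^-34/√(8·9.11×10^-31·3.088×10^-18) = 4.19×10^-10 m = 0.419 nm.

L = 0.419 nm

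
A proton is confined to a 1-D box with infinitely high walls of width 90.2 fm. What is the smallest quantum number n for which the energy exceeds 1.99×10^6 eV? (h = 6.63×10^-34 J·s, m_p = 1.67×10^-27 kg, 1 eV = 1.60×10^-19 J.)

E_1 = h²/(8m_pL²) = 4.044×10^-15 J = 2.528×10^4 eV.
Need n² > 1.99×10^6/2.528×10^4 = 78.72, i.e. n > 8.872.
The smallest integer satisfying this is n = 9.

n = 9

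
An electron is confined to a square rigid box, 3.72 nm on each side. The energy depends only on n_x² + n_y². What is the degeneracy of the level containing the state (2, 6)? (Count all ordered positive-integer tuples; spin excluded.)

The level has n_x² + n_y² = 40. The ordered positive-integer solutions are (2, 6), (6, 2).
That gives 2 states.

degeneracy = 2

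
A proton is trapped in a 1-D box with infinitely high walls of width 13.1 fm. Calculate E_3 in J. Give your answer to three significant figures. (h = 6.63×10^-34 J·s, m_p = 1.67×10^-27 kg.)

E_3 = 1.73×10^-12 J

For an infinite well E_n = n²h²/(8m_pL²), so E_1 = h²/(8m_pL²) = (6.63×10^-34)²/(8·1.67×10^-27·(1.31×10^-14 m)²) = 1.917×10^-13 J.
Then E_3 = 3²·E_1 = 9·1.917×10^-13 J = 1.73×10^-12 J.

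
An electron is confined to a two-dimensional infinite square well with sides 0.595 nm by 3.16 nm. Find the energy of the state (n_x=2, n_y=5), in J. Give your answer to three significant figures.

E = 8.32×10^-19 J

For a 2D rectangular well E = (h²/8m_e)·Σ n_i²/L_i² = (6.626×10^-34)²/(8·9.109×10^-31) · [2²/(0.595 nm)² + 5²/(3.16 nm)²].
Evaluating gives E = 8.32×10^-19 J.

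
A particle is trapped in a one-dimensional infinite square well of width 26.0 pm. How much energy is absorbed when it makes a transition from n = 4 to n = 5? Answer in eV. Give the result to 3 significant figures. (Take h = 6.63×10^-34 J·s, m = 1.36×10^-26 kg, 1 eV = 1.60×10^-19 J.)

|ΔE| = 0.336 eV

E_1 = h²/(8mL²) = 5.977×10^-21 J.
|ΔE| = |4² − 5²|·E_1 = 9·5.977×10^-21 J = 5.379×10^-20 J = 0.336 eV.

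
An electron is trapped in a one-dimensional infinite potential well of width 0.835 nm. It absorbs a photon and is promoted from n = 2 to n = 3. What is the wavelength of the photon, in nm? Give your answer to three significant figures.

E_1 = h²/(8m_eL²) = 8.641×10^-20 J, so ΔE = (3² − 2²)E_1 = 4.320×10^-19 J.
λ = hc/ΔE = (6.626×10^-34·2.998×10^8)/4.320×10^-19 = 4.60×10^-7 m = 460 nm.

λ = 460 nm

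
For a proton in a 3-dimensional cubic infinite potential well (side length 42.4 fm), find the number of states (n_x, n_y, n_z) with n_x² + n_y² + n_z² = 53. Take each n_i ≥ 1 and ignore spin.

degeneracy = 6

The level has n_x² + n_y² + n_z² = 53. The ordered positive-integer solutions are (1, 4, 6), (1, 6, 4), (4, 1, 6), (4, 6, 1), (6, 1, 4), (6, 4, 1).
That gives 6 states.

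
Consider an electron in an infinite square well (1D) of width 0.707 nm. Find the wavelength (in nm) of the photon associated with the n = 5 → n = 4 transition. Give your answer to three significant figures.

λ = 183 nm

E_1 = h²/(8m_eL²) = 1.205×10^-19 J, so ΔE = (5² − 4²)E_1 = 1.085×10^-18 J.
λ = hc/ΔE = (6.626×10^-34·2.998×10^8)/1.085×10^-18 = 1.83×10^-7 m = 183 nm.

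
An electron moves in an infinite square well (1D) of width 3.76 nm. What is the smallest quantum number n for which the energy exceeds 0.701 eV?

n = 6

E_1 = h²/(8m_eL²) = 4.262×10^-21 J = 0.02660 eV.
Need n² > 0.701/0.02660 = 26.35, i.e. n > 5.133.
The smallest integer satisfying this is n = 6.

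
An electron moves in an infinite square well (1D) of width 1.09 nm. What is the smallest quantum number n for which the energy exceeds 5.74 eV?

n = 5

E_1 = h²/(8m_eL²) = 5.071×10^-20 J = 0.3165 eV.
Need n² > 5.74/0.3165 = 18.14, i.e. n > 4.259.
The smallest integer satisfying this is n = 5.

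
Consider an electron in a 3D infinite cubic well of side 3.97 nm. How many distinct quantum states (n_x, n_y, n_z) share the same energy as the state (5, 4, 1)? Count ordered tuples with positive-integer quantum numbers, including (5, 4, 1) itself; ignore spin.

The level has n_x² + n_y² + n_z² = 42. The ordered positive-integer solutions are (1, 4, 5), (1, 5, 4), (4, 1, 5), (4, 5, 1), (5, 1, 4), (5, 4, 1).
That gives 6 states.

degeneracy = 6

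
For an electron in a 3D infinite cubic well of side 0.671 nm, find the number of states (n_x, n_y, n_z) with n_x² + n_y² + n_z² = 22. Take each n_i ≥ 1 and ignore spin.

The level has n_x² + n_y² + n_z² = 22. The ordered positive-integer solutions are (2, 3, 3), (3, 2, 3), (3, 3, 2).
That gives 3 states.

degeneracy = 3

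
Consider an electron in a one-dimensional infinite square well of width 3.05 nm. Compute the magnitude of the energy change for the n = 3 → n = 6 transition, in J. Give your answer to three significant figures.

|ΔE| = 1.75×10^-19 J

E_1 = h²/(8m_eL²) = 6.477×10^-21 J.
|ΔE| = |3² − 6²|·E_1 = 27·6.477×10^-21 J = 1.75×10^-19 J.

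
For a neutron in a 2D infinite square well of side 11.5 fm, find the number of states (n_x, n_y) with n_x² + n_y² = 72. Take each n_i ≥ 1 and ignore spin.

The level has n_x² + n_y² = 72. The ordered positive-integer solutions are (6, 6).
That gives 1 state.

degeneracy = 1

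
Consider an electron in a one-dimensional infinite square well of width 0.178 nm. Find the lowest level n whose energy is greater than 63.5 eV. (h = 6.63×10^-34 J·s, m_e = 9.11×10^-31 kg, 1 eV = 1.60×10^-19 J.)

n = 3

E_1 = h²/(8m_eL²) = 1.904×10^-18 J = 11.90 eV.
Need n² > 63.5/11.90 = 5.336, i.e. n > 2.310.
The smallest integer satisfying this is n = 3.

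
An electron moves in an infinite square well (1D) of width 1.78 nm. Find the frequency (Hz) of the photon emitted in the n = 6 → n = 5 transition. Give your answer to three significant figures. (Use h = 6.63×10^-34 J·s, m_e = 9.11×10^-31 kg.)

f = 3.16×10^14 Hz

E_1 = h²/(8m_eL²) = 1.904×10^-20 J and ΔE = (6² − 5²)E_1 = 2.094×10^-19 J.
f = ΔE/h = 2.094×10^-19/6.63×10^-34 = 3.16×10^14 Hz.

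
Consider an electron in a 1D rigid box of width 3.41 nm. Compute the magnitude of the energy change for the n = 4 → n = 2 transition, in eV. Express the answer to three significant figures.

|ΔE| = 0.388 eV

E_1 = h²/(8m_eL²) = 5.181×10^-21 J.
|ΔE| = |4² − 2²|·E_1 = 12·5.181×10^-21 J = 6.217×10^-20 J = 0.388 eV.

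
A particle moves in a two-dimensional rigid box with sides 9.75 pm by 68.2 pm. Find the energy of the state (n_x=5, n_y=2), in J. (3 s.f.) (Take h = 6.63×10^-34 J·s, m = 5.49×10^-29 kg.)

E = 2.64×10^-16 J

For a 2D rectangular well E = (h²/8m)·Σ n_i²/L_i² = (6.63×10^-34)²/(8·5.49×10^-29) · [5²/(9.75 pm)² + 2²/(68.2 pm)²].
Evaluating gives E = 2.64×10^-16 J.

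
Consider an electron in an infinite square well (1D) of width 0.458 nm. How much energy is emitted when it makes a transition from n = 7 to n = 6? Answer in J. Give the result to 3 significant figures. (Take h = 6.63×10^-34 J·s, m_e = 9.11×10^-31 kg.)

E_1 = h²/(8m_eL²) = 2.875×10^-19 J.
|ΔE| = |7² − 6²|·E_1 = 13·2.875×10^-19 J = 3.74×10^-18 J.

|ΔE| = 3.74×10^-18 J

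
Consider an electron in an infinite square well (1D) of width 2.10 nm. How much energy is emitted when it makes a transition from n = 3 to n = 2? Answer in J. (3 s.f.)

E_1 = h²/(8m_eL²) = 1.366×10^-20 J.
|ΔE| = |3² − 2²|·E_1 = 5·1.366×10^-20 J = 6.83×10^-20 J.

|ΔE| = 6.83×10^-20 J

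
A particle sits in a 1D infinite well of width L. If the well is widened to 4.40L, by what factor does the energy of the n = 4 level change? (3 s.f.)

0.0517

E_n ∝ 1/L², so the energy scales by 1/4.40² = 0.0517.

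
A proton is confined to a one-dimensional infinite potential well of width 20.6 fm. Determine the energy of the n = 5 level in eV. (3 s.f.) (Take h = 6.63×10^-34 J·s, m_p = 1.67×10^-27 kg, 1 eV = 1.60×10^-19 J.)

For an infinite well E_n = n²h²/(8m_pL²), so E_1 = h²/(8m_pL²) = (6.63×10^-34)²/(8·1.67×10^-27·(2.06×10^-14 m)²) = 7.753×10^-14 J.
Then E_5 = 5²·E_1 = 25·7.753×10^-14 J = 1.938×10^-12 J.
Converting, E_5 = 1.938×10^-12 J / (1.60×10^-19 J/eV) = 1.21×10^7 eV.

E_5 = 1.21×10^7 eV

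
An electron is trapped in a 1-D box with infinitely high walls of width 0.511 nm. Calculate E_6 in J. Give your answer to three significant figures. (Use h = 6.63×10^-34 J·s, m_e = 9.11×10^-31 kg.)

E_6 = 8.32×10^-18 J

For an infinite well E_n = n²h²/(8m_eL²), so E_1 = h²/(8m_eL²) = (6.63×10^-34)²/(8·9.11×10^-31·(5.11×10^-10 m)²) = 2.310×10^-19 J.
Then E_6 = 6²·E_1 = 36·2.310×10^-19 J = 8.32×10^-18 J.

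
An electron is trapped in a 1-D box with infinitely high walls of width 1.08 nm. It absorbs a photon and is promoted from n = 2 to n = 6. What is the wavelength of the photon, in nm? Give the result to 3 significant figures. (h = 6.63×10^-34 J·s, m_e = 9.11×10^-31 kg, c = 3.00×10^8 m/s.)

λ = 120 nm

E_1 = h²/(8m_eL²) = 5.171×10^-20 J, so ΔE = (6² − 2²)E_1 = 1.655×10^-18 J.
λ = hc/ΔE = (6.63×10^-34·3.00×10^8)/1.655×10^-18 = 1.20×10^-7 m = 120 nm.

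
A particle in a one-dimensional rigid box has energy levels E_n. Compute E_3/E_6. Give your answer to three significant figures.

E_n ∝ n², so E_3/E_6 = 3²/6² = 9/36 = 0.250.

0.250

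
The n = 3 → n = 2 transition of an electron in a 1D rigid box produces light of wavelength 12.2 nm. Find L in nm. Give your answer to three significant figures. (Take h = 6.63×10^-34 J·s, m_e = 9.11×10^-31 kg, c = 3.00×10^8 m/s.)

L = 0.136 nm

The photon carries ΔE = hc/λ = 6.63×10^-34·3.00×10^8/1.22×10^-8 m = 1.630×10^-17 J.
Since ΔE = (3² − 2²)E_1, E_1 = 3.260×10^-18 J, and L = h/√(8m_eE_1) = 1.36×10^-10 m = 0.136 nm.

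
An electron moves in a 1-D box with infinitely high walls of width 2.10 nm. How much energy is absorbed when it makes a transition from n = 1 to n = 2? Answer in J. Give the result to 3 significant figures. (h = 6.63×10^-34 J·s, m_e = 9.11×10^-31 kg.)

|ΔE| = 4.10×10^-20 J

E_1 = h²/(8m_eL²) = 1.368×10^-20 J.
|ΔE| = |1² − 2²|·E_1 = 3·1.368×10^-20 J = 4.10×10^-20 J.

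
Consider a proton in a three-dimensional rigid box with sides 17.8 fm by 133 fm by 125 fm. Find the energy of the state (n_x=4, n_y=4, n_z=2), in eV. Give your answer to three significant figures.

For a 3D rectangular well E = (h²/8m_p)·Σ n_i²/L_i² = (6.626×10^-34)²/(8·1.673×10^-27) · [4²/(17.8 fm)² + 4²/(133 fm)² + 2²/(125 fm)²].
Evaluating gives E = 1.695×10^-12 J = 1.06×10^7 eV.

E = 1.06×10^7 eV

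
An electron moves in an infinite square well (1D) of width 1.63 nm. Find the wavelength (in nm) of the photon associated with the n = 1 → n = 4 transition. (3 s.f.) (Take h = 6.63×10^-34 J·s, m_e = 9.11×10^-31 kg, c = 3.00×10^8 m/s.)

E_1 = h²/(8m_eL²) = 2.270×10^-20 J, so ΔE = (4² − 1²)E_1 = 3.405×10^-19 J.
λ = hc/ΔE = (6.63×10^-34·3.00×10^8)/3.405×10^-19 = 5.84×10^-7 m = 584 nm.

λ = 584 nm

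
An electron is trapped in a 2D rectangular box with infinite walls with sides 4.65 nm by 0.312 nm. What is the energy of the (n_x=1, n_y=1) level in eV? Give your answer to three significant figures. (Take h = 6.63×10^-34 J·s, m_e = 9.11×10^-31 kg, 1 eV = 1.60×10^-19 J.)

E = 3.89 eV

For a 2D rectangular well E = (h²/8m_e)·Σ n_i²/L_i² = (6.63×10^-34)²/(8·9.11×10^-31) · [1²/(4.65 nm)² + 1²/(0.312 nm)²].
Evaluating gives E = 6.224×10^-19 J = 3.89 eV.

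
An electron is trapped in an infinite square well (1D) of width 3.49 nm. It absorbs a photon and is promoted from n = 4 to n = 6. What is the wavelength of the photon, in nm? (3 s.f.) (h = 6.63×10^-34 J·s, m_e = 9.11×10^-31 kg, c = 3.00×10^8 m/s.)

λ = 2.01×10^3 nm

E_1 = h²/(8m_eL²) = 4.952×10^-21 J, so ΔE = (6² − 4²)E_1 = 9.904×10^-20 J.
λ = hc/ΔE = (6.63×10^-34·3.00×10^8)/9.904×10^-20 = 2.01×10^-6 m = 2.01×10^3 nm.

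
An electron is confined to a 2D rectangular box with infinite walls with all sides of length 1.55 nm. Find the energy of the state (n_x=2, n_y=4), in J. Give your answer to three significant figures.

E = 5.02×10^-19 J

For a 2D rectangular well E = (h²/8m_e)·Σ n_i²/L_i² = (6.626×10^-34)²/(8·9.109×10^-31) · [2²/(1.55 nm)² + 4²/(1.55 nm)²].
Evaluating gives E = 5.02×10^-19 J.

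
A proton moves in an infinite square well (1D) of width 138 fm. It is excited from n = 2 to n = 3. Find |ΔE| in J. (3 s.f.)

E_1 = h²/(8m_pL²) = 1.722×10^-15 J.
|ΔE| = |2² − 3²|·E_1 = 5·1.722×10^-15 J = 8.61×10^-15 J.

|ΔE| = 8.61×10^-15 J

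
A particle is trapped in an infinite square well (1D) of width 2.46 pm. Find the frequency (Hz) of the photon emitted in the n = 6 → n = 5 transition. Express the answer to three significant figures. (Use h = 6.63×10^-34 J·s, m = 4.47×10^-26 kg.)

E_1 = h²/(8mL²) = 2.031×10^-19 J and ΔE = (6² − 5²)E_1 = 2.234×10^-18 J.
f = ΔE/h = 2.234×10^-18/6.63×10^-34 = 3.37×10^15 Hz.

f = 3.37×10^15 Hz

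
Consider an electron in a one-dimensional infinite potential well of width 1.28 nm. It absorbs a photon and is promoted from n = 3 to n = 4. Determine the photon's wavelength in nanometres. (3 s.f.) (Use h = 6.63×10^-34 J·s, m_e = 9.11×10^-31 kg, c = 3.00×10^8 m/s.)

λ = 772 nm

E_1 = h²/(8m_eL²) = 3.681×10^-20 J, so ΔE = (4² − 3²)E_1 = 2.577×10^-19 J.
λ = hc/ΔE = (6.63×10^-34·3.00×10^8)/2.577×10^-19 = 7.72×10^-7 m = 772 nm.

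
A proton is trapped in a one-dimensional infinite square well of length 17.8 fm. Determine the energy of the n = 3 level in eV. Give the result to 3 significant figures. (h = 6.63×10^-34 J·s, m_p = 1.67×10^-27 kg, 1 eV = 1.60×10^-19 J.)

For an infinite well E_n = n²h²/(8m_pL²), so E_1 = h²/(8m_pL²) = (6.63×10^-34)²/(8·1.67×10^-27·(1.78×10^-14 m)²) = 1.038×10^-13 J.
Then E_3 = 3²·E_1 = 9·1.038×10^-13 J = 9.342×10^-13 J.
Converting, E_3 = 9.342×10^-13 J / (1.60×10^-19 J/eV) = 5.84×10^6 eV.

E_3 = 5.84×10^6 eV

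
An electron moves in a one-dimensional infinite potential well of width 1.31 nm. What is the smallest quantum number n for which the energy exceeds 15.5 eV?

n = 9

E_1 = h²/(8m_eL²) = 3.511×10^-20 J = 0.2192 eV.
Need n² > 15.5/0.2192 = 70.71, i.e. n > 8.409.
The smallest integer satisfying this is n = 9.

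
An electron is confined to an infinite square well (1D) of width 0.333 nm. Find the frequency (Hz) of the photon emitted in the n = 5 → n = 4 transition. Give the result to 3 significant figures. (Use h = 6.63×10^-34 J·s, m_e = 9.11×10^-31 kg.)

E_1 = h²/(8m_eL²) = 5.439×10^-19 J and ΔE = (5² − 4²)E_1 = 4.895×10^-18 J.
f = ΔE/h = 4.895×10^-18/6.63×10^-34 = 7.38×10^15 Hz.

f = 7.38×10^15 Hz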